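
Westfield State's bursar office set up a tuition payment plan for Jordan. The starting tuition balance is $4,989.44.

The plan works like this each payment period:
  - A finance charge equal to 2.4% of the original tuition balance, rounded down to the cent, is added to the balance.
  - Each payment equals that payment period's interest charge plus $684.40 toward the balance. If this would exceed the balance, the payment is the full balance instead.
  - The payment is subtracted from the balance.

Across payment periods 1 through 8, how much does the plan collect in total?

Payment period 1: $4,989.44 +$119.74 interest = $5,109.18; pay $804.14 → $4,305.04
Payment period 2: $4,305.04 +$119.74 interest = $4,424.78; pay $804.14 → $3,620.64
Payment period 3: $3,620.64 +$119.74 interest = $3,740.38; pay $804.14 → $2,936.24
Payment period 4: $2,936.24 +$119.74 interest = $3,055.98; pay $804.14 → $2,251.84
Payment period 5: $2,251.84 +$119.74 interest = $2,371.58; pay $804.14 → $1,567.44
Payment period 6: $1,567.44 +$119.74 interest = $1,687.18; pay $804.14 → $883.04
Payment period 7: $883.04 +$119.74 interest = $1,002.78; pay $804.14 → $198.64
Payment period 8: $198.64 +$119.74 interest = $318.38; pay $318.38 → $0.00
Total paid: $5,947.36

$5,947.36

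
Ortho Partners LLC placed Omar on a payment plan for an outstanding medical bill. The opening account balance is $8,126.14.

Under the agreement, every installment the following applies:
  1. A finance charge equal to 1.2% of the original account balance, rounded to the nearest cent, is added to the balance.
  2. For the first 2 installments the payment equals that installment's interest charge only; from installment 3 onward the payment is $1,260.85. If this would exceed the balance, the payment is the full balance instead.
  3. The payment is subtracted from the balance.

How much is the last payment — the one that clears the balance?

Installment 1: $8,126.14 +$97.51 interest = $8,223.65; pay $97.51 → $8,126.14
Installment 2: $8,126.14 +$97.51 interest = $8,223.65; pay $97.51 → $8,126.14
Installment 3: $8,126.14 +$97.51 interest = $8,223.65; pay $1,260.85 → $6,962.80
Installment 4: $6,962.80 +$97.51 interest = $7,060.31; pay $1,260.85 → $5,799.46
Installment 5: $5,799.46 +$97.51 interest = $5,896.97; pay $1,260.85 → $4,636.12
Installment 6: $4,636.12 +$97.51 interest = $4,733.63; pay $1,260.85 → $3,472.78
Installment 7: $3,472.78 +$97.51 interest = $3,570.29; pay $1,260.85 → $2,309.44
Installment 8: $2,309.44 +$97.51 interest = $2,406.95; pay $1,260.85 → $1,146.10
Installment 9: $1,146.10 +$97.51 interest = $1,243.61; pay $1,243.61 → $0.00

$1,243.61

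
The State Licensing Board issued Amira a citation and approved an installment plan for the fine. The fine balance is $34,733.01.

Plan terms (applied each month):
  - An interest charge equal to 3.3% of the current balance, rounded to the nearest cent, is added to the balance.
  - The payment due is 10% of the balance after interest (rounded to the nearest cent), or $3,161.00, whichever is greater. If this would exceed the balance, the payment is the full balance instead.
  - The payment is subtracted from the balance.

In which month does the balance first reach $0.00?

# | Opening | Interest | Payment | End bal
1 | $34,733.01 | $1,146.19 | $3,587.92 | $32,291.28
2 | $32,291.28 | $1,065.61 | $3,335.69 | $30,021.20
3 | $30,021.20 | $990.70 | $3,161.00 | $27,850.90
4 | $27,850.90 | $919.08 | $3,161.00 | $25,608.98
5 | $25,608.98 | $845.10 | $3,161.00 | $23,293.08
6 | $23,293.08 | $768.67 | $3,161.00 | $20,900.75
7 | $20,900.75 | $689.72 | $3,161.00 | $18,429.47
8 | $18,429.47 | $608.17 | $3,161.00 | $15,876.64
9 | $15,876.64 | $523.93 | $3,161.00 | $13,239.57
10 | $13,239.57 | $436.91 | $3,161.00 | $10,515.48
11 | $10,515.48 | $347.01 | $3,161.00 | $7,701.49
12 | $7,701.49 | $254.15 | $3,161.00 | $4,794.64
13 | $4,794.64 | $158.22 | $3,161.00 | $1,791.86
14 | $1,791.86 | $59.13 | $1,850.99 | $0.00
Balance reaches $0.00 in month 14.

14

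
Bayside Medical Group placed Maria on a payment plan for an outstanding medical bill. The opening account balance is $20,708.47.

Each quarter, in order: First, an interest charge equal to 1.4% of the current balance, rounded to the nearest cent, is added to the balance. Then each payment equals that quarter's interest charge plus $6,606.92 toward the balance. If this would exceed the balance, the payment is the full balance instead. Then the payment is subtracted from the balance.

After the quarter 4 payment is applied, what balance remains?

$0.00

Quarter 1: $20,708.47 +$289.92 interest = $20,998.39; pay $6,896.84 → $14,101.55
Quarter 2: $14,101.55 +$197.42 interest = $14,298.97; pay $6,804.34 → $7,494.63
Quarter 3: $7,494.63 +$104.92 interest = $7,599.55; pay $6,711.84 → $887.71
Quarter 4: $887.71 +$12.43 interest = $900.14; pay $900.14 → $0.00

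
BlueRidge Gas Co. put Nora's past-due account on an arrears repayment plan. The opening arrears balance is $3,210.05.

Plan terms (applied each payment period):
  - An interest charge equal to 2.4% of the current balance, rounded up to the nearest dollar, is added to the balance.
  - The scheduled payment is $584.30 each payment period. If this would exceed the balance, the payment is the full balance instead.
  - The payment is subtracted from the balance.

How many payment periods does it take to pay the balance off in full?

# | Opening | Interest | Payment | End bal
1 | $3,210.05 | $78.00 | $584.30 | $2,703.75
2 | $2,703.75 | $65.00 | $584.30 | $2,184.45
3 | $2,184.45 | $53.00 | $584.30 | $1,653.15
4 | $1,653.15 | $40.00 | $584.30 | $1,108.85
5 | $1,108.85 | $27.00 | $584.30 | $551.55
6 | $551.55 | $14.00 | $565.55 | $0.00
Balance reaches $0.00 in payment period 6.

6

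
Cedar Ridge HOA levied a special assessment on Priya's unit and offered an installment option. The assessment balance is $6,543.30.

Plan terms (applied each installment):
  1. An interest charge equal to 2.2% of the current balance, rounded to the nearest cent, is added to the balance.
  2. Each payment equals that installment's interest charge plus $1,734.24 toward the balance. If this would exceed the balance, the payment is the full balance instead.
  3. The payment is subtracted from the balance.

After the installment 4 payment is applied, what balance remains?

$0.00

Installment 1: $6,543.30 +$143.95 interest = $6,687.25; pay $1,878.19 → $4,809.06
Installment 2: $4,809.06 +$105.80 interest = $4,914.86; pay $1,840.04 → $3,074.82
Installment 3: $3,074.82 +$67.65 interest = $3,142.47; pay $1,801.89 → $1,340.58
Installment 4: $1,340.58 +$29.49 interest = $1,370.07; pay $1,370.07 → $0.00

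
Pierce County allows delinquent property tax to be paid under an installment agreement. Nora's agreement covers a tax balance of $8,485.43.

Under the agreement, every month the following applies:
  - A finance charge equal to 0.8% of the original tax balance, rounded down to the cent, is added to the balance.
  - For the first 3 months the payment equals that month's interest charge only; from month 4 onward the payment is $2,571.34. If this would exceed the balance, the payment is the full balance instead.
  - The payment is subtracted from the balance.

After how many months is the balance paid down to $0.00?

7

# | Opening | Interest | Payment | End bal
1 | $8,485.43 | $67.88 | $67.88 | $8,485.43
2 | $8,485.43 | $67.88 | $67.88 | $8,485.43
3 | $8,485.43 | $67.88 | $67.88 | $8,485.43
4 | $8,485.43 | $67.88 | $2,571.34 | $5,981.97
5 | $5,981.97 | $67.88 | $2,571.34 | $3,478.51
6 | $3,478.51 | $67.88 | $2,571.34 | $975.05
7 | $975.05 | $67.88 | $1,042.93 | $0.00
Balance reaches $0.00 in month 7.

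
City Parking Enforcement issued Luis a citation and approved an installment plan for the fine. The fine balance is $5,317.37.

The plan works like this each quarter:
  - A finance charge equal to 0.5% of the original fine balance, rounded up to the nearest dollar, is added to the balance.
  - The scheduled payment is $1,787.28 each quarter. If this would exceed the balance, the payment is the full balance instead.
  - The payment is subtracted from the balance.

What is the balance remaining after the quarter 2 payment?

$1,796.81

# | Opening | Interest | Payment | End bal
1 | $5,317.37 | $27.00 | $1,787.28 | $3,557.09
2 | $3,557.09 | $27.00 | $1,787.28 | $1,796.81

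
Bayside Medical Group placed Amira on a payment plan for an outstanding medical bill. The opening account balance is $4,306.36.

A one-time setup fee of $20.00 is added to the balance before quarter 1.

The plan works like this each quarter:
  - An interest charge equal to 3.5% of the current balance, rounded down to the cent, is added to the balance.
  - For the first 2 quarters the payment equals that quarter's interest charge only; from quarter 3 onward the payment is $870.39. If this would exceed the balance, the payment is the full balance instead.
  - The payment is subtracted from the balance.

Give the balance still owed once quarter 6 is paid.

$1,295.93

# | Opening | Interest | Payment | End bal
1 | $4,326.36 | $151.42 | $151.42 | $4,326.36
2 | $4,326.36 | $151.42 | $151.42 | $4,326.36
3 | $4,326.36 | $151.42 | $870.39 | $3,607.39
4 | $3,607.39 | $126.25 | $870.39 | $2,863.25
5 | $2,863.25 | $100.21 | $870.39 | $2,093.07
6 | $2,093.07 | $73.25 | $870.39 | $1,295.93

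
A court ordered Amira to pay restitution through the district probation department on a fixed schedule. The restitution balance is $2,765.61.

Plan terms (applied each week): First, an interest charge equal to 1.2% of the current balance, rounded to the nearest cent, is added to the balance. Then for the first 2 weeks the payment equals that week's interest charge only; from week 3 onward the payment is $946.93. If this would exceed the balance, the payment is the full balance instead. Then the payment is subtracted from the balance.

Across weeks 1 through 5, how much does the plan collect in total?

# | Opening | Interest | Payment | End bal
1 | $2,765.61 | $33.19 | $33.19 | $2,765.61
2 | $2,765.61 | $33.19 | $33.19 | $2,765.61
3 | $2,765.61 | $33.19 | $946.93 | $1,851.87
4 | $1,851.87 | $22.22 | $946.93 | $927.16
5 | $927.16 | $11.13 | $938.29 | $0.00
Total paid: $2,898.53

$2,898.53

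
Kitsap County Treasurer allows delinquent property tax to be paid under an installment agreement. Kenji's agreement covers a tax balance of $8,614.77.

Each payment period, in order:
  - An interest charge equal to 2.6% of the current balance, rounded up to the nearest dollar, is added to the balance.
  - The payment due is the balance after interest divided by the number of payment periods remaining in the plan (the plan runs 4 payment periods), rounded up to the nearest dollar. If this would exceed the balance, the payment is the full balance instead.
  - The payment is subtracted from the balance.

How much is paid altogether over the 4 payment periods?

$9,190.77

# | Opening | Interest | Payment | End bal
1 | $8,614.77 | $224.00 | $2,210.00 | $6,628.77
2 | $6,628.77 | $173.00 | $2,268.00 | $4,533.77
3 | $4,533.77 | $118.00 | $2,326.00 | $2,325.77
4 | $2,325.77 | $61.00 | $2,386.77 | $0.00
Total paid: $9,190.77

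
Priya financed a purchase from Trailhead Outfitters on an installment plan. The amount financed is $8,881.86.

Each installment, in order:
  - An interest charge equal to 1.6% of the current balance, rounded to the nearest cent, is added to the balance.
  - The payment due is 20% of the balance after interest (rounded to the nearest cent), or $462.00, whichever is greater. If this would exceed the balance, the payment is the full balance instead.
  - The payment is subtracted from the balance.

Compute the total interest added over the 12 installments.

Installment 1: opening $8,881.86; interest $142.11 → $9,023.97; payment $1,804.79; balance $7,219.18
Installment 2: opening $7,219.18; interest $115.51 → $7,334.69; payment $1,466.94; balance $5,867.75
Installment 3: opening $5,867.75; interest $93.88 → $5,961.63; payment $1,192.33; balance $4,769.30
Installment 4: opening $4,769.30; interest $76.31 → $4,845.61; payment $969.12; balance $3,876.49
Installment 5: opening $3,876.49; interest $62.02 → $3,938.51; payment $787.70; balance $3,150.81
Installment 6: opening $3,150.81; interest $50.41 → $3,201.22; payment $640.24; balance $2,560.98
Installment 7: opening $2,560.98; interest $40.98 → $2,601.96; payment $520.39; balance $2,081.57
Installment 8: opening $2,081.57; interest $33.31 → $2,114.88; payment $462.00; balance $1,652.88
Installment 9: opening $1,652.88; interest $26.45 → $1,679.33; payment $462.00; balance $1,217.33
Installment 10: opening $1,217.33; interest $19.48 → $1,236.81; payment $462.00; balance $774.81
Installment 11: opening $774.81; interest $12.40 → $787.21; payment $462.00; balance $325.21
Installment 12: opening $325.21; interest $5.20 → $330.41; payment $330.41; balance $0.00
Total interest: $142.11 + $115.51 + $93.88 + $76.31 + $62.02 + $50.41 + $40.98 + $33.31 + $26.45 + $19.48 + $12.40 + $5.20 = $678.06

$678.06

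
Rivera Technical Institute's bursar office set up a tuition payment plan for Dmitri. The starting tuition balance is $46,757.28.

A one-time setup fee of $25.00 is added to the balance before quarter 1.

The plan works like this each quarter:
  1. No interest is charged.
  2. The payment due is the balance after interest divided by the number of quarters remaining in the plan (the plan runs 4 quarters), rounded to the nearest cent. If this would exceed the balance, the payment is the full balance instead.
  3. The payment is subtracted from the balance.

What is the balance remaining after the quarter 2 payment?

$23,391.14

Quarter 1: opening $46,782.28; payment $11,695.57; balance $35,086.71
Quarter 2: opening $35,086.71; payment $11,695.57; balance $23,391.14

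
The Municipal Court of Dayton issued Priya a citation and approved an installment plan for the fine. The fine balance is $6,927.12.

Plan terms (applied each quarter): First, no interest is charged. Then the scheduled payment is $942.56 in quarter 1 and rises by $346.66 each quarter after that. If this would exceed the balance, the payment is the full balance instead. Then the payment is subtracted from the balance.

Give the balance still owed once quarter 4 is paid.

$1,076.92

Quarter 1: opening $6,927.12; payment $942.56; balance $5,984.56
Quarter 2: opening $5,984.56; payment $1,289.22; balance $4,695.34
Quarter 3: opening $4,695.34; payment $1,635.88; balance $3,059.46
Quarter 4: opening $3,059.46; payment $1,982.54; balance $1,076.92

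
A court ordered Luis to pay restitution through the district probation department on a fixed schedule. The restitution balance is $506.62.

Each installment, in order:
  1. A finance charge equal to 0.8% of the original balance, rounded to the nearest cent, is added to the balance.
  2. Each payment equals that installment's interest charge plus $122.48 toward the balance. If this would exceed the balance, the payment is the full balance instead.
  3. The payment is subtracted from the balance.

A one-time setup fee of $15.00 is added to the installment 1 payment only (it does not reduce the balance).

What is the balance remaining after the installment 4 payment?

Installment 1: opening $506.62; interest $4.05 → $510.67; payment $126.53 (+ $15.00 fee); balance $384.14
Installment 2: opening $384.14; interest $4.05 → $388.19; payment $126.53; balance $261.66
Installment 3: opening $261.66; interest $4.05 → $265.71; payment $126.53; balance $139.18
Installment 4: opening $139.18; interest $4.05 → $143.23; payment $126.53; balance $16.70

$16.70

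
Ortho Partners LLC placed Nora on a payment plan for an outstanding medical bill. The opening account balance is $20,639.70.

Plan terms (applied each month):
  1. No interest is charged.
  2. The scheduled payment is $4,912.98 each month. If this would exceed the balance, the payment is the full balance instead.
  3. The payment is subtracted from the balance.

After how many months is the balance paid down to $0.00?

5

# | Opening | Payment | End bal
1 | $20,639.70 | $4,912.98 | $15,726.72
2 | $15,726.72 | $4,912.98 | $10,813.74
3 | $10,813.74 | $4,912.98 | $5,900.76
4 | $5,900.76 | $4,912.98 | $987.78
5 | $987.78 | $987.78 | $0.00
Balance reaches $0.00 in month 5.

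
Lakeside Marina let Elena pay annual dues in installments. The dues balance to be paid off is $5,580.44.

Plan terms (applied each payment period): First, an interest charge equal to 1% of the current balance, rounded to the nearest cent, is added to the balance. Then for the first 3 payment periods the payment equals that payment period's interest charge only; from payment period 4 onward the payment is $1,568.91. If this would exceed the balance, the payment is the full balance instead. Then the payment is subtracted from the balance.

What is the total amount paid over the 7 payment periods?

$5,879.66

Payment period 1: $5,580.44 +$55.80 interest = $5,636.24; pay $55.80 → $5,580.44
Payment period 2: $5,580.44 +$55.80 interest = $5,636.24; pay $55.80 → $5,580.44
Payment period 3: $5,580.44 +$55.80 interest = $5,636.24; pay $55.80 → $5,580.44
Payment period 4: $5,580.44 +$55.80 interest = $5,636.24; pay $1,568.91 → $4,067.33
Payment period 5: $4,067.33 +$40.67 interest = $4,108.00; pay $1,568.91 → $2,539.09
Payment period 6: $2,539.09 +$25.39 interest = $2,564.48; pay $1,568.91 → $995.57
Payment period 7: $995.57 +$9.96 interest = $1,005.53; pay $1,005.53 → $0.00
Total paid: $5,879.66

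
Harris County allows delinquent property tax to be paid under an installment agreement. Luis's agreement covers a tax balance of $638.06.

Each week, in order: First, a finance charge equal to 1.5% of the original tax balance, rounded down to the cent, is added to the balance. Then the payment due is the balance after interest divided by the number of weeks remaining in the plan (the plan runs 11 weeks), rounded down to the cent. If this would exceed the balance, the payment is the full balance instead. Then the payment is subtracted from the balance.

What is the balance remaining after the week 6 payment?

Week 1: $638.06 +$9.57 interest = $647.63; pay $58.87 → $588.76
Week 2: $588.76 +$9.57 interest = $598.33; pay $59.83 → $538.50
Week 3: $538.50 +$9.57 interest = $548.07; pay $60.89 → $487.18
Week 4: $487.18 +$9.57 interest = $496.75; pay $62.09 → $434.66
Week 5: $434.66 +$9.57 interest = $444.23; pay $63.46 → $380.77
Week 6: $380.77 +$9.57 interest = $390.34; pay $65.05 → $325.29

$325.29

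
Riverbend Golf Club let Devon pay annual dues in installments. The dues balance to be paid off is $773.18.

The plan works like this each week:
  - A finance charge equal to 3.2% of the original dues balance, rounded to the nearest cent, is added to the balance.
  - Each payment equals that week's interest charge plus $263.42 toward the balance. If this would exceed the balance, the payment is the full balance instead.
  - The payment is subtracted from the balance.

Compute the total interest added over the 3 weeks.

# | Opening | Interest | Payment | End bal
1 | $773.18 | $24.74 | $288.16 | $509.76
2 | $509.76 | $24.74 | $288.16 | $246.34
3 | $246.34 | $24.74 | $271.08 | $0.00
Total interest: $24.74 + $24.74 + $24.74 = $74.22

$74.22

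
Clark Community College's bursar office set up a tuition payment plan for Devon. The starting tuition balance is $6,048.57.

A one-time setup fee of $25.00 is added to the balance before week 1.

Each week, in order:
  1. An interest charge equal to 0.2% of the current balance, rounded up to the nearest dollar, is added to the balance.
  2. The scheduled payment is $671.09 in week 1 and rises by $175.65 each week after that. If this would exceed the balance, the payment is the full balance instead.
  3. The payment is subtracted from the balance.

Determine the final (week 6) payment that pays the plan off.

$1,011.62

Week 1: $6,073.57 +$13.00 interest = $6,086.57; pay $671.09 → $5,415.48
Week 2: $5,415.48 +$11.00 interest = $5,426.48; pay $846.74 → $4,579.74
Week 3: $4,579.74 +$10.00 interest = $4,589.74; pay $1,022.39 → $3,567.35
Week 4: $3,567.35 +$8.00 interest = $3,575.35; pay $1,198.04 → $2,377.31
Week 5: $2,377.31 +$5.00 interest = $2,382.31; pay $1,373.69 → $1,008.62
Week 6: $1,008.62 +$3.00 interest = $1,011.62; pay $1,011.62 → $0.00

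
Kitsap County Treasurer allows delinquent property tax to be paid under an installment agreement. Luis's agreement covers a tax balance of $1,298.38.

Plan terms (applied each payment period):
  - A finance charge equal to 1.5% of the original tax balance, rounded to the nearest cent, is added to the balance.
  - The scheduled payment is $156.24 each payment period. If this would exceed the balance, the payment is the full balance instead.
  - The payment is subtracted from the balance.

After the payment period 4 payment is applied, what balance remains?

$751.34

Payment period 1: opening $1,298.38; interest $19.48 → $1,317.86; payment $156.24; balance $1,161.62
Payment period 2: opening $1,161.62; interest $19.48 → $1,181.10; payment $156.24; balance $1,024.86
Payment period 3: opening $1,024.86; interest $19.48 → $1,044.34; payment $156.24; balance $888.10
Payment period 4: opening $888.10; interest $19.48 → $907.58; payment $156.24; balance $751.34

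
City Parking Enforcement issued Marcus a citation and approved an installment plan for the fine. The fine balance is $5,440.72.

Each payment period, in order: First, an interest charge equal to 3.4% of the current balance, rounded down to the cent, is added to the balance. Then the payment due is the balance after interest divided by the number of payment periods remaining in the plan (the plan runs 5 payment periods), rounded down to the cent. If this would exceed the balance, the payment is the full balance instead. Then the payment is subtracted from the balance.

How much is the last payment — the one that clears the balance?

Payment period 1: $5,440.72 +$184.98 interest = $5,625.70; pay $1,125.14 → $4,500.56
Payment period 2: $4,500.56 +$153.01 interest = $4,653.57; pay $1,163.39 → $3,490.18
Payment period 3: $3,490.18 +$118.66 interest = $3,608.84; pay $1,202.94 → $2,405.90
Payment period 4: $2,405.90 +$81.80 interest = $2,487.70; pay $1,243.85 → $1,243.85
Payment period 5: $1,243.85 +$42.29 interest = $1,286.14; pay $1,286.14 → $0.00

$1,286.14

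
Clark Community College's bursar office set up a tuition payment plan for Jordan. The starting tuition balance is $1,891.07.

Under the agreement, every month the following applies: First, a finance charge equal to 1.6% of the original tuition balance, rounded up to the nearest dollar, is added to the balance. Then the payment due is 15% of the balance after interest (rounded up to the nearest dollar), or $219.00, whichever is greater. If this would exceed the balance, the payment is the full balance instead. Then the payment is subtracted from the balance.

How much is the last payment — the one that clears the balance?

$129.07

Month 1: $1,891.07 +$31.00 interest = $1,922.07; pay $289.00 → $1,633.07
Month 2: $1,633.07 +$31.00 interest = $1,664.07; pay $250.00 → $1,414.07
Month 3: $1,414.07 +$31.00 interest = $1,445.07; pay $219.00 → $1,226.07
Month 4: $1,226.07 +$31.00 interest = $1,257.07; pay $219.00 → $1,038.07
Month 5: $1,038.07 +$31.00 interest = $1,069.07; pay $219.00 → $850.07
Month 6: $850.07 +$31.00 interest = $881.07; pay $219.00 → $662.07
Month 7: $662.07 +$31.00 interest = $693.07; pay $219.00 → $474.07
Month 8: $474.07 +$31.00 interest = $505.07; pay $219.00 → $286.07
Month 9: $286.07 +$31.00 interest = $317.07; pay $219.00 → $98.07
Month 10: $98.07 +$31.00 interest = $129.07; pay $129.07 → $0.00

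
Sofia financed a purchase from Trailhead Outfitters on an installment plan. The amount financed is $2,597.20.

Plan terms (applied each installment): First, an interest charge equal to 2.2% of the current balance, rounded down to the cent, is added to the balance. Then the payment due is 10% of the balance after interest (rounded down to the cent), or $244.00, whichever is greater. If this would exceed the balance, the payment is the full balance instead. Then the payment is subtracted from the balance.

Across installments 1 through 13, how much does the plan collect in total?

$2,985.49

Installment 1: $2,597.20 +$57.13 interest = $2,654.33; pay $265.43 → $2,388.90
Installment 2: $2,388.90 +$52.55 interest = $2,441.45; pay $244.14 → $2,197.31
Installment 3: $2,197.31 +$48.34 interest = $2,245.65; pay $244.00 → $2,001.65
Installment 4: $2,001.65 +$44.03 interest = $2,045.68; pay $244.00 → $1,801.68
Installment 5: $1,801.68 +$39.63 interest = $1,841.31; pay $244.00 → $1,597.31
Installment 6: $1,597.31 +$35.14 interest = $1,632.45; pay $244.00 → $1,388.45
Installment 7: $1,388.45 +$30.54 interest = $1,418.99; pay $244.00 → $1,174.99
Installment 8: $1,174.99 +$25.84 interest = $1,200.83; pay $244.00 → $956.83
Installment 9: $956.83 +$21.05 interest = $977.88; pay $244.00 → $733.88
Installment 10: $733.88 +$16.14 interest = $750.02; pay $244.00 → $506.02
Installment 11: $506.02 +$11.13 interest = $517.15; pay $244.00 → $273.15
Installment 12: $273.15 +$6.00 interest = $279.15; pay $244.00 → $35.15
Installment 13: $35.15 +$0.77 interest = $35.92; pay $35.92 → $0.00
Total paid: $2,985.49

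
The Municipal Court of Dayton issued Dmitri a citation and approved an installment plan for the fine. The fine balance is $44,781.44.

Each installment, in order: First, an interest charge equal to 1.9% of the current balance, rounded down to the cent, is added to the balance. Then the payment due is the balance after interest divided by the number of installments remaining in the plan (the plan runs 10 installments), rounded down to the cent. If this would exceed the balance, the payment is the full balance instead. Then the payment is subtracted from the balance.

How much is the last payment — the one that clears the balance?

$5,405.55

Installment 1: $44,781.44 +$850.84 interest = $45,632.28; pay $4,563.22 → $41,069.06
Installment 2: $41,069.06 +$780.31 interest = $41,849.37; pay $4,649.93 → $37,199.44
Installment 3: $37,199.44 +$706.78 interest = $37,906.22; pay $4,738.27 → $33,167.95
Installment 4: $33,167.95 +$630.19 interest = $33,798.14; pay $4,828.30 → $28,969.84
Installment 5: $28,969.84 +$550.42 interest = $29,520.26; pay $4,920.04 → $24,600.22
Installment 6: $24,600.22 +$467.40 interest = $25,067.62; pay $5,013.52 → $20,054.10
Installment 7: $20,054.10 +$381.02 interest = $20,435.12; pay $5,108.78 → $15,326.34
Installment 8: $15,326.34 +$291.20 interest = $15,617.54; pay $5,205.84 → $10,411.70
Installment 9: $10,411.70 +$197.82 interest = $10,609.52; pay $5,304.76 → $5,304.76
Installment 10: $5,304.76 +$100.79 interest = $5,405.55; pay $5,405.55 → $0.00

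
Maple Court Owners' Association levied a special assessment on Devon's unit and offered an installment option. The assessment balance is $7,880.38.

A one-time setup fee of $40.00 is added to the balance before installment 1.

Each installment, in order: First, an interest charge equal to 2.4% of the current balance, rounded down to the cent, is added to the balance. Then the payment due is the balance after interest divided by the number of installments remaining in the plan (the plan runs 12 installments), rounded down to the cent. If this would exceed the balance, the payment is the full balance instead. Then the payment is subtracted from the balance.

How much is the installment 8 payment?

# | Opening | Interest | Payment | End bal
1 | $7,920.38 | $190.08 | $675.87 | $7,434.59
2 | $7,434.59 | $178.43 | $692.09 | $6,920.93
3 | $6,920.93 | $166.10 | $708.70 | $6,378.33
4 | $6,378.33 | $153.07 | $725.71 | $5,805.69
5 | $5,805.69 | $139.33 | $743.12 | $5,201.90
6 | $5,201.90 | $124.84 | $760.96 | $4,565.78
7 | $4,565.78 | $109.57 | $779.22 | $3,896.13
8 | $3,896.13 | $93.50 | $797.92 | $3,191.71

$797.92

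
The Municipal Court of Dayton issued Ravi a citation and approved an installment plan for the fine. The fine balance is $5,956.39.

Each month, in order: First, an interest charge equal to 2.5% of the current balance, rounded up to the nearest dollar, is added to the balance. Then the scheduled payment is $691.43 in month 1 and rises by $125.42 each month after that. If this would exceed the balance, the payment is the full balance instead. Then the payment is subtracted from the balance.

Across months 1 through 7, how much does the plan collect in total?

$6,592.39

Month 1: opening $5,956.39; interest $149.00 → $6,105.39; payment $691.43; balance $5,413.96
Month 2: opening $5,413.96; interest $136.00 → $5,549.96; payment $816.85; balance $4,733.11
Month 3: opening $4,733.11; interest $119.00 → $4,852.11; payment $942.27; balance $3,909.84
Month 4: opening $3,909.84; interest $98.00 → $4,007.84; payment $1,067.69; balance $2,940.15
Month 5: opening $2,940.15; interest $74.00 → $3,014.15; payment $1,193.11; balance $1,821.04
Month 6: opening $1,821.04; interest $46.00 → $1,867.04; payment $1,318.53; balance $548.51
Month 7: opening $548.51; interest $14.00 → $562.51; payment $562.51; balance $0.00
Total paid: $6,592.39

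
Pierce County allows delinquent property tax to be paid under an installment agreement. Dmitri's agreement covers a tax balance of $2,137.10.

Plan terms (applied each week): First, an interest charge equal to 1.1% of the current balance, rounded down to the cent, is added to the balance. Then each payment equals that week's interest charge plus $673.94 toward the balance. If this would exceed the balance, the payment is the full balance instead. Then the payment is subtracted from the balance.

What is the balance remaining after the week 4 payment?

Week 1: opening $2,137.10; interest $23.50 → $2,160.60; payment $697.44; balance $1,463.16
Week 2: opening $1,463.16; interest $16.09 → $1,479.25; payment $690.03; balance $789.22
Week 3: opening $789.22; interest $8.68 → $797.90; payment $682.62; balance $115.28
Week 4: opening $115.28; interest $1.26 → $116.54; payment $116.54; balance $0.00

$0.00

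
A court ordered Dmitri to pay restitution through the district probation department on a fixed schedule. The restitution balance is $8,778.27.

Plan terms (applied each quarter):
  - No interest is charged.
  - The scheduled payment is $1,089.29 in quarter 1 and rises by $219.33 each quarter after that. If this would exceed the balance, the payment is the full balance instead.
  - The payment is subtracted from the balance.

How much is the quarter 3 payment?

Quarter 1: $8,778.27 − $1,089.29 → $7,688.98
Quarter 2: $7,688.98 − $1,308.62 → $6,380.36
Quarter 3: $6,380.36 − $1,527.95 → $4,852.41

$1,527.95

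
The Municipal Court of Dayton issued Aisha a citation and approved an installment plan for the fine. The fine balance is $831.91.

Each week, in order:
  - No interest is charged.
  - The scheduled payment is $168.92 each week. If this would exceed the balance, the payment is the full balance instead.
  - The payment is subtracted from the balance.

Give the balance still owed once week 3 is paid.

Week 1: opening $831.91; payment $168.92; balance $662.99
Week 2: opening $662.99; payment $168.92; balance $494.07
Week 3: opening $494.07; payment $168.92; balance $325.15

$325.15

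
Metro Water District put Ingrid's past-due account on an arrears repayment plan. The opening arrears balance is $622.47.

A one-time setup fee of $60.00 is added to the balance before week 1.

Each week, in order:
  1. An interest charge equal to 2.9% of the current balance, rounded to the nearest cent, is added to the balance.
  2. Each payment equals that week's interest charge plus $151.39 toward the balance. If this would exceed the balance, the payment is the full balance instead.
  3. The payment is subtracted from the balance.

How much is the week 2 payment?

$166.79

Week 1: $682.47 +$19.79 interest = $702.26; pay $171.18 → $531.08
Week 2: $531.08 +$15.40 interest = $546.48; pay $166.79 → $379.69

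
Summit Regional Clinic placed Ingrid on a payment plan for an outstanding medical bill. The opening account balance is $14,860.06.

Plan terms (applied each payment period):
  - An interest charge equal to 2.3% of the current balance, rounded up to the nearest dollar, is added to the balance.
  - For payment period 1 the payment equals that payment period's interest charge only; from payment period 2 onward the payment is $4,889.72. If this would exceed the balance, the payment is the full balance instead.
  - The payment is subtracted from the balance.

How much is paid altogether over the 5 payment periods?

$15,934.06

# | Opening | Interest | Payment | End bal
1 | $14,860.06 | $342.00 | $342.00 | $14,860.06
2 | $14,860.06 | $342.00 | $4,889.72 | $10,312.34
3 | $10,312.34 | $238.00 | $4,889.72 | $5,660.62
4 | $5,660.62 | $131.00 | $4,889.72 | $901.90
5 | $901.90 | $21.00 | $922.90 | $0.00
Total paid: $15,934.06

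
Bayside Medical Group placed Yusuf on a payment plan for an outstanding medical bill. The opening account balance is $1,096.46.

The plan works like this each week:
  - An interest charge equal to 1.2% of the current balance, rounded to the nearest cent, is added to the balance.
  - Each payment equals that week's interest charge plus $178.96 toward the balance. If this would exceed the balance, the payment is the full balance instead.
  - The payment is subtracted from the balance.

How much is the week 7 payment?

Week 1: $1,096.46 +$13.16 interest = $1,109.62; pay $192.12 → $917.50
Week 2: $917.50 +$11.01 interest = $928.51; pay $189.97 → $738.54
Week 3: $738.54 +$8.86 interest = $747.40; pay $187.82 → $559.58
Week 4: $559.58 +$6.71 interest = $566.29; pay $185.67 → $380.62
Week 5: $380.62 +$4.57 interest = $385.19; pay $183.53 → $201.66
Week 6: $201.66 +$2.42 interest = $204.08; pay $181.38 → $22.70
Week 7: $22.70 +$0.27 interest = $22.97; pay $22.97 → $0.00

$22.97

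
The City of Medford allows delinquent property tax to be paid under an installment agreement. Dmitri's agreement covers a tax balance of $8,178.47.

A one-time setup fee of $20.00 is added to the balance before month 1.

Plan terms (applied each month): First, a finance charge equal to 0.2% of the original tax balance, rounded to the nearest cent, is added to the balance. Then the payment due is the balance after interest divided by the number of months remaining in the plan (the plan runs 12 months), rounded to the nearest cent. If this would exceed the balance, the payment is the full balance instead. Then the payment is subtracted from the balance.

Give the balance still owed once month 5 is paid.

Month 1: opening $8,198.47; interest $16.36 → $8,214.83; payment $684.57; balance $7,530.26
Month 2: opening $7,530.26; interest $16.36 → $7,546.62; payment $686.06; balance $6,860.56
Month 3: opening $6,860.56; interest $16.36 → $6,876.92; payment $687.69; balance $6,189.23
Month 4: opening $6,189.23; interest $16.36 → $6,205.59; payment $689.51; balance $5,516.08
Month 5: opening $5,516.08; interest $16.36 → $5,532.44; payment $691.56; balance $4,840.88

$4,840.88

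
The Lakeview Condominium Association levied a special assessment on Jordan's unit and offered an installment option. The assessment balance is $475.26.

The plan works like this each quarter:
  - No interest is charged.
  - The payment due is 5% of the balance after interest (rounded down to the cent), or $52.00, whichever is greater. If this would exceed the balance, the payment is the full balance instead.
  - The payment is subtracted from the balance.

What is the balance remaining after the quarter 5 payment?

Quarter 1: opening $475.26; payment $52.00; balance $423.26
Quarter 2: opening $423.26; payment $52.00; balance $371.26
Quarter 3: opening $371.26; payment $52.00; balance $319.26
Quarter 4: opening $319.26; payment $52.00; balance $267.26
Quarter 5: opening $267.26; payment $52.00; balance $215.26

$215.26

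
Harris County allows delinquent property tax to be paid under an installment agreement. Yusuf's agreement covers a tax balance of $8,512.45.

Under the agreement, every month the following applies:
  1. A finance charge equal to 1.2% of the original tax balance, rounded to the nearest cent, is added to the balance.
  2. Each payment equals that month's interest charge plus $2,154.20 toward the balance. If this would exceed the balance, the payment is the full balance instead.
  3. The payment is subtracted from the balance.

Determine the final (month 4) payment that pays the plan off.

$2,152.00

# | Opening | Interest | Payment | End bal
1 | $8,512.45 | $102.15 | $2,256.35 | $6,358.25
2 | $6,358.25 | $102.15 | $2,256.35 | $4,204.05
3 | $4,204.05 | $102.15 | $2,256.35 | $2,049.85
4 | $2,049.85 | $102.15 | $2,152.00 | $0.00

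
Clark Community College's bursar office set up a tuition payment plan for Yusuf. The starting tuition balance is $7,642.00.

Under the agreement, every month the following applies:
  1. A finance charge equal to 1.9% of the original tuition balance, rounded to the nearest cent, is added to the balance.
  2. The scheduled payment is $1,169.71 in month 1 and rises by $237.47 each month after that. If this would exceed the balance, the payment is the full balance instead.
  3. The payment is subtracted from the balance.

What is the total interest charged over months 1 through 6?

$871.20

Month 1: $7,642.00 +$145.20 interest = $7,787.20; pay $1,169.71 → $6,617.49
Month 2: $6,617.49 +$145.20 interest = $6,762.69; pay $1,407.18 → $5,355.51
Month 3: $5,355.51 +$145.20 interest = $5,500.71; pay $1,644.65 → $3,856.06
Month 4: $3,856.06 +$145.20 interest = $4,001.26; pay $1,882.12 → $2,119.14
Month 5: $2,119.14 +$145.20 interest = $2,264.34; pay $2,119.59 → $144.75
Month 6: $144.75 +$145.20 interest = $289.95; pay $289.95 → $0.00
Total interest: $145.20 + $145.20 + $145.20 + $145.20 + $145.20 + $145.20 = $871.20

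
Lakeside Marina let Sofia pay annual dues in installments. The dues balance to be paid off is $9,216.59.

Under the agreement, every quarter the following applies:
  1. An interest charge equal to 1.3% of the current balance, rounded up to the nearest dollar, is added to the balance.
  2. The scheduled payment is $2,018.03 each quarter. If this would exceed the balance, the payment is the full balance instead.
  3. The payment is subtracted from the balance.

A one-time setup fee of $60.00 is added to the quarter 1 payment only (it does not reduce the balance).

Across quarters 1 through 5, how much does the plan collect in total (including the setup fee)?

$9,628.59

Quarter 1: opening $9,216.59; interest $120.00 → $9,336.59; payment $2,018.03 (+ $60.00 fee); balance $7,318.56
Quarter 2: opening $7,318.56; interest $96.00 → $7,414.56; payment $2,018.03; balance $5,396.53
Quarter 3: opening $5,396.53; interest $71.00 → $5,467.53; payment $2,018.03; balance $3,449.50
Quarter 4: opening $3,449.50; interest $45.00 → $3,494.50; payment $2,018.03; balance $1,476.47
Quarter 5: opening $1,476.47; interest $20.00 → $1,496.47; payment $1,496.47; balance $0.00
Total paid: $9,628.59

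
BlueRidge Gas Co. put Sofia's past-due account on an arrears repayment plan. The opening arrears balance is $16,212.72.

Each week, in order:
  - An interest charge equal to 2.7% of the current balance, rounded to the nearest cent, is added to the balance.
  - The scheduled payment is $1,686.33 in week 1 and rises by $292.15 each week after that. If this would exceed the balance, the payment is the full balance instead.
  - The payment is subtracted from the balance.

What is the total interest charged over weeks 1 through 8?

# | Opening | Interest | Payment | End bal
1 | $16,212.72 | $437.74 | $1,686.33 | $14,964.13
2 | $14,964.13 | $404.03 | $1,978.48 | $13,389.68
3 | $13,389.68 | $361.52 | $2,270.63 | $11,480.57
4 | $11,480.57 | $309.98 | $2,562.78 | $9,227.77
5 | $9,227.77 | $249.15 | $2,854.93 | $6,621.99
6 | $6,621.99 | $178.79 | $3,147.08 | $3,653.70
7 | $3,653.70 | $98.65 | $3,439.23 | $313.12
8 | $313.12 | $8.45 | $321.57 | $0.00
Total interest: $437.74 + $404.03 + $361.52 + $309.98 + $249.15 + $178.79 + $98.65 + $8.45 = $2,048.31

$2,048.31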